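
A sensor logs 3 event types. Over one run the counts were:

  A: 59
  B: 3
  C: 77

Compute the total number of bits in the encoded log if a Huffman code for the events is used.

Greedily combine the two least-frequent nodes:
merge B(3) and A(59): 62
merge 62 and C(77): 139
Total encoded bits = sum of merged weights = 62 + 139 = 201.

201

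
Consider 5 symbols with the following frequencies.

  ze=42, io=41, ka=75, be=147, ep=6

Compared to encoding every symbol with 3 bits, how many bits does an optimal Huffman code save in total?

Fixed-length: 3 bits × 311 symbols = 933 bits.
Huffman merges:
ep(6) + io(41) → 47
ze(42) + 47 → 89
ka(75) + 89 → 164
be(147) + 164 → 311
Huffman total = 47 + 89 + 164 + 311 = 611 bits.
Saving = 933 − 611 = 322 bits.

322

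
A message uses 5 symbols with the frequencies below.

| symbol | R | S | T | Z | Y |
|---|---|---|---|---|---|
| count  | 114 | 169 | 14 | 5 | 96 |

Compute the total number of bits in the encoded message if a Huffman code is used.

Greedily combine the two least-frequent nodes:
merge Z(5) and T(14): 19
merge 19 and Y(96): 115
merge R(114) and 115: 229
merge S(169) and 229: 398
Each symbol's bit-cost is frequency × depth; summing gives 761 bits (equivalently 19 + 115 + 229 + 398).

761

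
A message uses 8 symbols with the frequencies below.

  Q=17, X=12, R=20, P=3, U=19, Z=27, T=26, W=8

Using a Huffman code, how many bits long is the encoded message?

377

Greedily combine the two least-frequent nodes:
merge P(3) and W(8): 11
merge 11 and X(12): 23
merge Q(17) and U(19): 36
merge R(20) and 23: 43
merge T(26) and Z(27): 53
merge 36 and 43: 79
merge 53 and 79: 132
Total encoded bits = sum of merged weights = 11 + 23 + 36 + 43 + 53 + 79 + 132 = 377.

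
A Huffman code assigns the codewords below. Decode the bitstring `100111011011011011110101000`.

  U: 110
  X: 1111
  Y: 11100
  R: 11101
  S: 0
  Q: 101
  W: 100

Read left to right; each codeword is recognised as soon as it completes (prefix code):
  100→W | 11101→R | 101→Q | 101→Q | 101→Q | 11101→R | 0→S | 100→W | 0→S
Decoded message: WRQQQRSWS

WRQQQRSWS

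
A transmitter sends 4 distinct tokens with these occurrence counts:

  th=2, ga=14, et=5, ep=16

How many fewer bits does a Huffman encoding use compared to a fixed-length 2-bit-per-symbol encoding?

9

Fixed-length: 2 bits × 37 symbols = 74 bits.
Huffman merges:
merge th(2) and et(5): 7
merge 7 and ga(14): 21
merge ep(16) and 21: 37
Huffman total = 7 + 21 + 37 = 65 bits.
Saving = 74 − 65 = 9 bits.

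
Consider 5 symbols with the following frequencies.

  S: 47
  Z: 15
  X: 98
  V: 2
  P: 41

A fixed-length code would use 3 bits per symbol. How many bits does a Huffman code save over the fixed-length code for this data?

226

Fixed-length: 3 bits × 203 symbols = 609 bits.
Huffman merges:
combine V(2), Z(15) → 17
combine 17, P(41) → 58
combine S(47), 58 → 105
combine X(98), 105 → 203
Huffman total = 17 + 58 + 105 + 203 = 383 bits.
Saving = 609 − 383 = 226 bits.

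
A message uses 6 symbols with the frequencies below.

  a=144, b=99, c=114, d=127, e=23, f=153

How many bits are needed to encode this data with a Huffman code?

1678

Merge the two smallest weights repeatedly:
combine e(23), b(99) → 122
combine c(114), 122 → 236
combine d(127), a(144) → 271
combine f(153), 236 → 389
combine 271, 389 → 660
The encoded length is the sum of every internal node's weight: 122 + 236 + 271 + 389 + 660 = 1678 bits.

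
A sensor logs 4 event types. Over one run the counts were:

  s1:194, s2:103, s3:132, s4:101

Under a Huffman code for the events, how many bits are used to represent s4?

Build the tree from the bottom:
s4(101) + s2(103) → 204
s3(132) + s1(194) → 326
204 + 326 → 530
s4's leaf is at depth 2, giving a 2-bit codeword.

2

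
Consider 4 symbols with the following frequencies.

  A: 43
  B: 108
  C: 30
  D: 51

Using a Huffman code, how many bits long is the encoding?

429

Greedily combine the two least-frequent nodes:
merge C(30) and A(43): 73
merge D(51) and 73: 124
merge B(108) and 124: 232
Total encoded bits = sum of merged weights = 73 + 124 + 232 = 429.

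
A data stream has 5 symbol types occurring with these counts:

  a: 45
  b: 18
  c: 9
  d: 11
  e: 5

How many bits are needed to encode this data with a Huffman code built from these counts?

170

Greedily combine the two least-frequent nodes:
merge e(5) and c(9): 14
merge d(11) and 14: 25
merge b(18) and 25: 43
merge 43 and a(45): 88
Each symbol's bit-cost is frequency × depth; summing gives 170 bits (equivalently 14 + 25 + 43 + 88).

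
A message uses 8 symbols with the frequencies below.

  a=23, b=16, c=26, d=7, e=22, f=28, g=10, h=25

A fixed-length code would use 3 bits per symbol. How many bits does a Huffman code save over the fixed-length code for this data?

Fixed-length: 3 bits × 157 symbols = 471 bits.
Huffman merges:
merge d(7) and g(10): 17
merge b(16) and 17: 33
merge e(22) and a(23): 45
merge h(25) and c(26): 51
merge f(28) and 33: 61
merge 45 and 51: 96
merge 61 and 96: 157
Huffman total = 17 + 33 + 45 + 51 + 61 + 96 + 157 = 460 bits.
Saving = 471 − 460 = 11 bits.

11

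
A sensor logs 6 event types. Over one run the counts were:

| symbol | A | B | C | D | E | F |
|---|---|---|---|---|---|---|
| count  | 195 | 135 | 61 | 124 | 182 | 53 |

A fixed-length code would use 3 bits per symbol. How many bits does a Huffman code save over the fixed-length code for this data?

Fixed-length: 3 bits × 750 symbols = 2250 bits.
Huffman merges:
F(53) + C(61) → 114
114 + D(124) → 238
B(135) + E(182) → 317
A(195) + 238 → 433
317 + 433 → 750
Huffman total = 114 + 238 + 317 + 433 + 750 = 1852 bits.
Saving = 2250 − 1852 = 398 bits.

398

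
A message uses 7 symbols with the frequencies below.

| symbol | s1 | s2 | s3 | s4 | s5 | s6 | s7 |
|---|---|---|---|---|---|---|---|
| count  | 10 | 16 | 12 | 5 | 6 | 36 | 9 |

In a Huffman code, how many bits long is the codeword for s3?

Build the tree from the bottom:
merge s4(5) and s5(6): 11
merge s7(9) and s1(10): 19
merge 11 and s3(12): 23
merge s2(16) and 19: 35
merge 23 and 35: 58
merge s6(36) and 58: 94
The subtree containing s3 is merged 3 times, so code length = 3.

3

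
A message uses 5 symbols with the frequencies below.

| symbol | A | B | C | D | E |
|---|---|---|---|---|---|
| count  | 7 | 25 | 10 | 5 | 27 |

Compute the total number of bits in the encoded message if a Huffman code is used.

155

Greedily combine the two least-frequent nodes:
merge D(5) and A(7): 12
merge C(10) and 12: 22
merge 22 and B(25): 47
merge E(27) and 47: 74
Each symbol's bit-cost is frequency × depth; summing gives 155 bits (equivalently 12 + 22 + 47 + 74).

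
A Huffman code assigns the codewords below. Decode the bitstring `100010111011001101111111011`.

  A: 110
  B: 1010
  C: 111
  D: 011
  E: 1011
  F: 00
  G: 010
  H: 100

HGCDFACCE

Read left to right; each codeword is recognised as soon as it completes (prefix code):
  100→H | 010→G | 111→C | 011→D | 00→F | 110→A | 111→C | 111→C | 1011→E
Decoded message: HGCDFACCE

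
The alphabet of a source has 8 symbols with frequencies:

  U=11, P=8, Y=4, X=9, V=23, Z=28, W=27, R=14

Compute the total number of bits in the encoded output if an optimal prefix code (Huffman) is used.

Merge the two smallest weights repeatedly:
combine Y(4), P(8) → 12
combine X(9), U(11) → 20
combine 12, R(14) → 26
combine 20, V(23) → 43
combine 26, W(27) → 53
combine Z(28), 43 → 71
combine 53, 71 → 124
The encoded length is the sum of every internal node's weight: 12 + 20 + 26 + 43 + 53 + 71 + 124 = 349 bits.

349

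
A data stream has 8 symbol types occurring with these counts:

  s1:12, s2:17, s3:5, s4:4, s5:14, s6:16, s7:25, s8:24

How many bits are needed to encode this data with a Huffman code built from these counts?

332

Greedily combine the two least-frequent nodes:
merge s4(4) and s3(5): 9
merge 9 and s1(12): 21
merge s5(14) and s6(16): 30
merge s2(17) and 21: 38
merge s8(24) and s7(25): 49
merge 30 and 38: 68
merge 49 and 68: 117
The encoded length is the sum of every internal node's weight: 9 + 21 + 30 + 38 + 49 + 68 + 117 = 332 bits.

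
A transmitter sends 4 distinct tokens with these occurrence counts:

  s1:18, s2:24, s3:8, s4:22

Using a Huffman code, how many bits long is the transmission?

144

Greedily combine the two least-frequent nodes:
combine s3(8), s1(18) → 26
combine s4(22), s2(24) → 46
combine 26, 46 → 72
Total encoded bits = sum of merged weights = 26 + 46 + 72 = 144.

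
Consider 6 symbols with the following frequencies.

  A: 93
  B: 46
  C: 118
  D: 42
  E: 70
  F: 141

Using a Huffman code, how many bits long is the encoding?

Greedily combine the two least-frequent nodes:
merge D(42) and B(46): 88
merge E(70) and 88: 158
merge A(93) and C(118): 211
merge F(141) and 158: 299
merge 211 and 299: 510
Each symbol's bit-cost is frequency × depth; summing gives 1266 bits (equivalently 88 + 158 + 211 + 299 + 510).

1266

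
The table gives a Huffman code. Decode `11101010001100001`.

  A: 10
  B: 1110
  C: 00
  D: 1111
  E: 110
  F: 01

BAACECF

Read left to right; each codeword is recognised as soon as it completes (prefix code):
  1110→B | 10→A | 10→A | 00→C | 110→E | 00→C | 01→F
Decoded message: BAACECF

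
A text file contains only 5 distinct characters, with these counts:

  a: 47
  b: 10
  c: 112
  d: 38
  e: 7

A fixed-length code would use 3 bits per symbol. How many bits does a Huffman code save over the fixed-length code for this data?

254

Fixed-length: 3 bits × 214 symbols = 642 bits.
Huffman merges:
e(7) + b(10) → 17
17 + d(38) → 55
a(47) + 55 → 102
102 + c(112) → 214
Huffman total = 17 + 55 + 102 + 214 = 388 bits.
Saving = 642 − 388 = 254 bits.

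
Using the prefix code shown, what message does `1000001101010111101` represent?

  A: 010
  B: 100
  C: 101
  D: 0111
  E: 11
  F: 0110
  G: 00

BGFCDC

Read left to right; each codeword is recognised as soon as it completes (prefix code):
  100→B | 00→G | 0110→F | 101→C | 0111→D | 101→C
Decoded message: BGFCDC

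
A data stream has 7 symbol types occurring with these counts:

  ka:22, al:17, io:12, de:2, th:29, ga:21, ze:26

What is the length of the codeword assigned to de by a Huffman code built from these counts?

4

Repeatedly merge the two smallest:
combine de(2), io(12) → 14
combine 14, al(17) → 31
combine ga(21), ka(22) → 43
combine ze(26), th(29) → 55
combine 31, 43 → 74
combine 55, 74 → 129
de's leaf is at depth 4, giving a 4-bit codeword.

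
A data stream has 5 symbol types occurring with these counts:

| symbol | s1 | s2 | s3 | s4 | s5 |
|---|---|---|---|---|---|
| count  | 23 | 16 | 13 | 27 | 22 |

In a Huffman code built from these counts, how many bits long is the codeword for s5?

Build the tree from the bottom:
s3(13) + s2(16) → 29
s5(22) + s1(23) → 45
s4(27) + 29 → 56
45 + 56 → 101
The subtree containing s5 is merged 2 times, so code length = 2.

2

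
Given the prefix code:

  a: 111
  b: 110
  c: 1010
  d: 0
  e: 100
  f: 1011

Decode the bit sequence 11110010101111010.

Read left to right; each codeword is recognised as soon as it completes (prefix code):
  111→a | 100→e | 1010→c | 111→a | 1010→c
Decoded message: aecac

aecac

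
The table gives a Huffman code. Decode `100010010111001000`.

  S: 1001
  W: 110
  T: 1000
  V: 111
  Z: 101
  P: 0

TSPVPPT

Read left to right; each codeword is recognised as soon as it completes (prefix code):
  1000→T | 1001→S | 0→P | 111→V | 0→P | 0→P | 1000→T
Decoded message: TSPVPPT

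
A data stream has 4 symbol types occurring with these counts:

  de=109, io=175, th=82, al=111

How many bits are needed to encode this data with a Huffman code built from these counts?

954

Greedily combine the two least-frequent nodes:
th(82) + de(109) → 191
al(111) + io(175) → 286
191 + 286 → 477
The encoded length is the sum of every internal node's weight: 191 + 286 + 477 = 954 bits.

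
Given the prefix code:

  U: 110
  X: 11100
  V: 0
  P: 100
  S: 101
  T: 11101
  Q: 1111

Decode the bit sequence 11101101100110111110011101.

Read left to right; each codeword is recognised as soon as it completes (prefix code):
  11101→T | 101→S | 100→P | 110→U | 1111→Q | 100→P | 11101→T
Decoded message: TSPUQPT

TSPUQPT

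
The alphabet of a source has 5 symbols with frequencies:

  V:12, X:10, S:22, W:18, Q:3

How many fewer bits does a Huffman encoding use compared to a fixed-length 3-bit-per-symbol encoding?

52

Fixed-length: 3 bits × 65 symbols = 195 bits.
Huffman merges:
Q(3) + X(10) → 13
V(12) + 13 → 25
W(18) + S(22) → 40
25 + 40 → 65
Huffman total = 13 + 25 + 40 + 65 = 143 bits.
Saving = 195 − 143 = 52 bits.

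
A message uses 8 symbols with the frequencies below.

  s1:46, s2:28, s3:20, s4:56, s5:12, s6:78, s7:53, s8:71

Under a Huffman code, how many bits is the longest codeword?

5

Merge the two lowest-weight nodes at each step:
s5(12) + s3(20) → 32
s2(28) + 32 → 60
s1(46) + s7(53) → 99
s4(56) + 60 → 116
s8(71) + s6(78) → 149
99 + 116 → 215
149 + 215 → 364
The first pair merged (s5, s3) ends up deepest, at depth 5.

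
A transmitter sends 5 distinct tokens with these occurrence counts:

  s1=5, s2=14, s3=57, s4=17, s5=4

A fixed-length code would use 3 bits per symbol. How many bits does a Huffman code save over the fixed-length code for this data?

122

Fixed-length: 3 bits × 97 symbols = 291 bits.
Huffman merges:
merge s5(4) and s1(5): 9
merge 9 and s2(14): 23
merge s4(17) and 23: 40
merge 40 and s3(57): 97
Huffman total = 9 + 23 + 40 + 97 = 169 bits.
Saving = 291 − 169 = 122 bits.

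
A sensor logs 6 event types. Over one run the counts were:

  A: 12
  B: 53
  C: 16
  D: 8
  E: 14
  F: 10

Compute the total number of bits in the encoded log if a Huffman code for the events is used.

251

Build the Huffman tree bottom-up:
combine D(8), F(10) → 18
combine A(12), E(14) → 26
combine C(16), 18 → 34
combine 26, 34 → 60
combine B(53), 60 → 113
Each symbol's bit-cost is frequency × depth; summing gives 251 bits (equivalently 18 + 26 + 34 + 60 + 113).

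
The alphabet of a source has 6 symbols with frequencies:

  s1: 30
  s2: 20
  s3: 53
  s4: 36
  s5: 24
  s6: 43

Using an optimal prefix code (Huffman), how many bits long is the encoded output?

Build the Huffman tree bottom-up:
merge s2(20) and s5(24): 44
merge s1(30) and s4(36): 66
merge s6(43) and 44: 87
merge s3(53) and 66: 119
merge 87 and 119: 206
Total encoded bits = sum of merged weights = 44 + 66 + 87 + 119 + 206 = 522.

522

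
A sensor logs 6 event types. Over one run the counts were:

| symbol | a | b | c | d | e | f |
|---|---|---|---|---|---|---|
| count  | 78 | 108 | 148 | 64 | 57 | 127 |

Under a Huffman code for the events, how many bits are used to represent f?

2

Huffman merges, smallest pair first:
merge e(57) and d(64): 121
merge a(78) and b(108): 186
merge 121 and f(127): 248
merge c(148) and 186: 334
merge 248 and 334: 582
f sits 2 levels below the root, so its codeword is 2 bits.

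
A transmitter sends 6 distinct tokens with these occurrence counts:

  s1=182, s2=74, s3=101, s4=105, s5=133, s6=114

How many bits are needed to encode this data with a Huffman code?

1812

Build the Huffman tree bottom-up:
combine s2(74), s3(101) → 175
combine s4(105), s6(114) → 219
combine s5(133), 175 → 308
combine s1(182), 219 → 401
combine 308, 401 → 709
Each symbol's bit-cost is frequency × depth; summing gives 1812 bits (equivalently 175 + 219 + 308 + 401 + 709).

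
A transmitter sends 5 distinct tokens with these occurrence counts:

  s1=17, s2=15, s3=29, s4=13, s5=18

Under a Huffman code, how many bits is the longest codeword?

Merge the two lowest-weight nodes at each step:
s4(13) + s2(15) → 28
s1(17) + s5(18) → 35
28 + s3(29) → 57
35 + 57 → 92
The rarest symbols sit at the bottom; the longest codeword is 3 bits.

3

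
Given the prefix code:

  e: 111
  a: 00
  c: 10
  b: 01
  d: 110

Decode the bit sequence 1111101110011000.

edeada

Read left to right; each codeword is recognised as soon as it completes (prefix code):
  111→e | 110→d | 111→e | 00→a | 110→d | 00→a
Decoded message: edeada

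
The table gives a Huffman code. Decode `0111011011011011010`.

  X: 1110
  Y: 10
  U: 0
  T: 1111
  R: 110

UXRRRRY

Read left to right; each codeword is recognised as soon as it completes (prefix code):
  0→U | 1110→X | 110→R | 110→R | 110→R | 110→R | 10→Y
Decoded message: UXRRRRY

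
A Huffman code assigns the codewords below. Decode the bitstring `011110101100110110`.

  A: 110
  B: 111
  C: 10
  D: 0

DBCCADAA

Read left to right; each codeword is recognised as soon as it completes (prefix code):
  0→D | 111→B | 10→C | 10→C | 110→A | 0→D | 110→A | 110→A
Decoded message: DBCCADAA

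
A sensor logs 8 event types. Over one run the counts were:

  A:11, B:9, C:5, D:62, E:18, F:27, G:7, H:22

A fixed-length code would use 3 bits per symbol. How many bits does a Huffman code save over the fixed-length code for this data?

Fixed-length: 3 bits × 161 symbols = 483 bits.
Huffman merges:
merge C(5) and G(7): 12
merge B(9) and A(11): 20
merge 12 and E(18): 30
merge 20 and H(22): 42
merge F(27) and 30: 57
merge 42 and 57: 99
merge D(62) and 99: 161
Huffman total = 12 + 20 + 30 + 42 + 57 + 99 + 161 = 421 bits.
Saving = 483 − 421 = 62 bits.

62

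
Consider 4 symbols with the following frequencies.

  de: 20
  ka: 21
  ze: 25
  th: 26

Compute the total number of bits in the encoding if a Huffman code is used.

184

Build the Huffman tree bottom-up:
merge de(20) and ka(21): 41
merge ze(25) and th(26): 51
merge 41 and 51: 92
Each symbol's bit-cost is frequency × depth; summing gives 184 bits (equivalently 41 + 51 + 92).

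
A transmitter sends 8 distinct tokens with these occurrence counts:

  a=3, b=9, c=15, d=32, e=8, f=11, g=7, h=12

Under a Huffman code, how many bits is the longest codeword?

4

Merge the two lowest-weight nodes at each step:
a(3) + g(7) → 10
e(8) + b(9) → 17
10 + f(11) → 21
h(12) + c(15) → 27
17 + 21 → 38
27 + d(32) → 59
38 + 59 → 97
Maximum depth reached is 4.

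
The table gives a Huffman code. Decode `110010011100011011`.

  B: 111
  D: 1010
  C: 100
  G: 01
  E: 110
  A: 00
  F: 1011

EGABAGF

Read left to right; each codeword is recognised as soon as it completes (prefix code):
  110→E | 01→G | 00→A | 111→B | 00→A | 01→G | 1011→F
Decoded message: EGABAGF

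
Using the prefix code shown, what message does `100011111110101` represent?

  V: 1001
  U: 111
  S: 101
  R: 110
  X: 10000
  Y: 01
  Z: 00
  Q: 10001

Read left to right; each codeword is recognised as soon as it completes (prefix code):
  10001→Q | 111→U | 111→U | 01→Y | 01→Y
Decoded message: QUUYY

QUUYY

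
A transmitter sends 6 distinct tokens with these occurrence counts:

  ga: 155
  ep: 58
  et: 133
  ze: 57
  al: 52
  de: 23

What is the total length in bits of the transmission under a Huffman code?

1146

Merge the two smallest weights repeatedly:
merge de(23) and al(52): 75
merge ze(57) and ep(58): 115
merge 75 and 115: 190
merge et(133) and ga(155): 288
merge 190 and 288: 478
Total encoded bits = sum of merged weights = 75 + 115 + 190 + 288 + 478 = 1146.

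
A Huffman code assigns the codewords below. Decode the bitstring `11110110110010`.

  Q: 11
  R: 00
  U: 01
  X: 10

Read left to right; each codeword is recognised as soon as it completes (prefix code):
  11→Q | 11→Q | 01→U | 10→X | 11→Q | 00→R | 10→X
Decoded message: QQUXQRX

QQUXQRX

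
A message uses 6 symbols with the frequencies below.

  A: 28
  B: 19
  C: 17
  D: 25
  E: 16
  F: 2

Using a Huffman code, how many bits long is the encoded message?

Merge the two smallest weights repeatedly:
F(2) + E(16) → 18
C(17) + 18 → 35
B(19) + D(25) → 44
A(28) + 35 → 63
44 + 63 → 107
The encoded length is the sum of every internal node's weight: 18 + 35 + 44 + 63 + 107 = 267 bits.

267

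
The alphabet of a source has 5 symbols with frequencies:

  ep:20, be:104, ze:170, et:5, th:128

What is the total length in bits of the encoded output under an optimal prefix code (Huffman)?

Merge the two smallest weights repeatedly:
merge et(5) and ep(20): 25
merge 25 and be(104): 129
merge th(128) and 129: 257
merge ze(170) and 257: 427
The encoded length is the sum of every internal node's weight: 25 + 129 + 257 + 427 = 838 bits.

838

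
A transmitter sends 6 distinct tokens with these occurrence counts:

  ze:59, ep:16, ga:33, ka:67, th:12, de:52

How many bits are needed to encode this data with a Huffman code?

Merge the two smallest weights repeatedly:
combine th(12), ep(16) → 28
combine 28, ga(33) → 61
combine de(52), ze(59) → 111
combine 61, ka(67) → 128
combine 111, 128 → 239
The encoded length is the sum of every internal node's weight: 28 + 61 + 111 + 128 + 239 = 567 bits.

567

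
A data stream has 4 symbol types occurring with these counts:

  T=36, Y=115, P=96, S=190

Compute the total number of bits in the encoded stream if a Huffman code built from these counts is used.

Greedily combine the two least-frequent nodes:
T(36) + P(96) → 132
Y(115) + 132 → 247
S(190) + 247 → 437
Total encoded bits = sum of merged weights = 132 + 247 + 437 = 816.

816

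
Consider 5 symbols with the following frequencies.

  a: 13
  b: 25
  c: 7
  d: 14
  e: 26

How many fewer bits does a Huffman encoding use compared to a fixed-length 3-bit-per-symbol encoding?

65

Fixed-length: 3 bits × 85 symbols = 255 bits.
Huffman merges:
merge c(7) and a(13): 20
merge d(14) and 20: 34
merge b(25) and e(26): 51
merge 34 and 51: 85
Huffman total = 20 + 34 + 51 + 85 = 190 bits.
Saving = 255 − 190 = 65 bits.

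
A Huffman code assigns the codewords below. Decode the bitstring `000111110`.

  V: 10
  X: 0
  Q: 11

XXXQQV

Read left to right; each codeword is recognised as soon as it completes (prefix code):
  0→X | 0→X | 0→X | 11→Q | 11→Q | 10→V
Decoded message: XXXQQV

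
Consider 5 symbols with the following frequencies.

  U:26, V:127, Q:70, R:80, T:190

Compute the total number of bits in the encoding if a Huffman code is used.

Greedily combine the two least-frequent nodes:
merge U(26) and Q(70): 96
merge R(80) and 96: 176
merge V(127) and 176: 303
merge T(190) and 303: 493
The encoded length is the sum of every internal node's weight: 96 + 176 + 303 + 493 = 1068 bits.

1068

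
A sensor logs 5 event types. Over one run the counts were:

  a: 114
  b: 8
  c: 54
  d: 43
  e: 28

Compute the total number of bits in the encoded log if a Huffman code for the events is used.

495

Merge the two smallest weights repeatedly:
b(8) + e(28) → 36
36 + d(43) → 79
c(54) + 79 → 133
a(114) + 133 → 247
Total encoded bits = sum of merged weights = 36 + 79 + 133 + 247 = 495.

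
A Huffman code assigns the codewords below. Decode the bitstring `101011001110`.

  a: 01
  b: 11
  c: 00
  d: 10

ddbcbd

Read left to right; each codeword is recognised as soon as it completes (prefix code):
  10→d | 10→d | 11→b | 00→c | 11→b | 10→d
Decoded message: ddbcbd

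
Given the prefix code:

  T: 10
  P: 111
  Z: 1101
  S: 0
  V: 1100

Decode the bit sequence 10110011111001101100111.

Read left to right; each codeword is recognised as soon as it completes (prefix code):
  10→T | 1100→V | 111→P | 1100→V | 1101→Z | 10→T | 0→S | 111→P
Decoded message: TVPVZTSP

TVPVZTSP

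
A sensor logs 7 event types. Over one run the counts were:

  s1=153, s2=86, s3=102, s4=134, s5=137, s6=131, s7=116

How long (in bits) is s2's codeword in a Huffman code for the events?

Repeatedly merge the two smallest:
merge s2(86) and s3(102): 188
merge s7(116) and s6(131): 247
merge s4(134) and s5(137): 271
merge s1(153) and 188: 341
merge 247 and 271: 518
merge 341 and 518: 859
s2 sits 3 levels below the root, so its codeword is 3 bits.

3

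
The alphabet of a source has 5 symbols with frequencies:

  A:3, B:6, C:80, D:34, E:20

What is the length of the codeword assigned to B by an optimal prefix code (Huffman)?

Repeatedly merge the two smallest:
A(3) + B(6) → 9
9 + E(20) → 29
29 + D(34) → 63
63 + C(80) → 143
B sits 4 levels below the root, so its codeword is 4 bits.

4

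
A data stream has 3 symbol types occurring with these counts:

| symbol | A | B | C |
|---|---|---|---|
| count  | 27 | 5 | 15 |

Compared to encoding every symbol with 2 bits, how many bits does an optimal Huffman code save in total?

27

Fixed-length: 2 bits × 47 symbols = 94 bits.
Huffman merges:
merge B(5) and C(15): 20
merge 20 and A(27): 47
Huffman total = 20 + 47 = 67 bits.
Saving = 94 − 67 = 27 bits.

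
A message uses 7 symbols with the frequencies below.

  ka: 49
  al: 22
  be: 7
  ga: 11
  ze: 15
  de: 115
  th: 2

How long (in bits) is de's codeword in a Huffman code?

1

Huffman merges, smallest pair first:
merge th(2) and be(7): 9
merge 9 and ga(11): 20
merge ze(15) and 20: 35
merge al(22) and 35: 57
merge ka(49) and 57: 106
merge 106 and de(115): 221
de is merged only at the final step, so code length = 1.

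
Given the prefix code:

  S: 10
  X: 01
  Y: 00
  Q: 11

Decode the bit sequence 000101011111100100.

YXXXQQSXY

Read left to right; each codeword is recognised as soon as it completes (prefix code):
  00→Y | 01→X | 01→X | 01→X | 11→Q | 11→Q | 10→S | 01→X | 00→Y
Decoded message: YXXXQQSXY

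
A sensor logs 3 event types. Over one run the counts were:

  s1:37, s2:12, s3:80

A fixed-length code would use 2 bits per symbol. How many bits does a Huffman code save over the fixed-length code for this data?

80

Fixed-length: 2 bits × 129 symbols = 258 bits.
Huffman merges:
s2(12) + s1(37) → 49
49 + s3(80) → 129
Huffman total = 49 + 129 = 178 bits.
Saving = 258 − 178 = 80 bits.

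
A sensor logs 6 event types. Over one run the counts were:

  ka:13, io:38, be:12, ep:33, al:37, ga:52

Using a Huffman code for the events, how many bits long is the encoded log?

453

Merge the two smallest weights repeatedly:
be(12) + ka(13) → 25
25 + ep(33) → 58
al(37) + io(38) → 75
ga(52) + 58 → 110
75 + 110 → 185
Each symbol's bit-cost is frequency × depth; summing gives 453 bits (equivalently 25 + 58 + 75 + 110 + 185).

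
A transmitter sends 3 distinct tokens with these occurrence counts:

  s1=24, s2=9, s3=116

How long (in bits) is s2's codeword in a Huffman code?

2

Huffman merges, smallest pair first:
merge s2(9) and s1(24): 33
merge 33 and s3(116): 149
The subtree containing s2 is merged 2 times, so code length = 2.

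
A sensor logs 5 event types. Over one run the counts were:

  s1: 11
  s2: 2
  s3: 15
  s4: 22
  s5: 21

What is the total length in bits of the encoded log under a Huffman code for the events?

Build the Huffman tree bottom-up:
combine s2(2), s1(11) → 13
combine 13, s3(15) → 28
combine s5(21), s4(22) → 43
combine 28, 43 → 71
The encoded length is the sum of every internal node's weight: 13 + 28 + 43 + 71 = 155 bits.

155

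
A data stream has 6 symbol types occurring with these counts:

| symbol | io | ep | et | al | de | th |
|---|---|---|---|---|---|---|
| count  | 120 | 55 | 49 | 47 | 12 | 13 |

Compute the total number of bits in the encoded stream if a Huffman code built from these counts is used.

673

Greedily combine the two least-frequent nodes:
merge de(12) and th(13): 25
merge 25 and al(47): 72
merge et(49) and ep(55): 104
merge 72 and 104: 176
merge io(120) and 176: 296
Each symbol's bit-cost is frequency × depth; summing gives 673 bits (equivalently 25 + 72 + 104 + 176 + 296).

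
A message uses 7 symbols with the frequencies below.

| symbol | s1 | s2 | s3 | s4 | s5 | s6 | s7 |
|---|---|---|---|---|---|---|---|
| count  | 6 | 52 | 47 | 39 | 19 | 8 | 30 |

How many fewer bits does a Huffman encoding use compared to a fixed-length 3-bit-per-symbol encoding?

91

Fixed-length: 3 bits × 201 symbols = 603 bits.
Huffman merges:
merge s1(6) and s6(8): 14
merge 14 and s5(19): 33
merge s7(30) and 33: 63
merge s4(39) and s3(47): 86
merge s2(52) and 63: 115
merge 86 and 115: 201
Huffman total = 14 + 33 + 63 + 86 + 115 + 201 = 512 bits.
Saving = 603 − 512 = 91 bits.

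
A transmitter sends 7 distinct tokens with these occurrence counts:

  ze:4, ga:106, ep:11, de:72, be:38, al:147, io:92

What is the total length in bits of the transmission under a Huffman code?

Build the Huffman tree bottom-up:
combine ze(4), ep(11) → 15
combine 15, be(38) → 53
combine 53, de(72) → 125
combine io(92), ga(106) → 198
combine 125, al(147) → 272
combine 198, 272 → 470
Each symbol's bit-cost is frequency × depth; summing gives 1133 bits (equivalently 15 + 53 + 125 + 198 + 272 + 470).

1133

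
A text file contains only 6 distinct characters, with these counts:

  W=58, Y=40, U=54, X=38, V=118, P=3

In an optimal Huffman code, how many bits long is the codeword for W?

3

Build the tree from the bottom:
combine P(3), X(38) → 41
combine Y(40), 41 → 81
combine U(54), W(58) → 112
combine 81, 112 → 193
combine V(118), 193 → 311
W sits 3 levels below the root, so its codeword is 3 bits.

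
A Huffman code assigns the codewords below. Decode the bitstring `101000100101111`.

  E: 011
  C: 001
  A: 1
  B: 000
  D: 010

ADCCEAA

Read left to right; each codeword is recognised as soon as it completes (prefix code):
  1→A | 010→D | 001→C | 001→C | 011→E | 1→A | 1→A
Decoded message: ADCCEAA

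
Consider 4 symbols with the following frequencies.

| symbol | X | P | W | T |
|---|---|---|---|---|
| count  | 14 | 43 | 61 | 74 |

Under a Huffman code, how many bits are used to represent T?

1

Build the tree from the bottom:
combine X(14), P(43) → 57
combine 57, W(61) → 118
combine T(74), 118 → 192
T is a child of the root — depth 1, so its codeword is a single bit.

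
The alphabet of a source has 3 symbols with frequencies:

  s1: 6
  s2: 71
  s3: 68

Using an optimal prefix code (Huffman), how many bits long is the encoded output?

Merge the two smallest weights repeatedly:
merge s1(6) and s3(68): 74
merge s2(71) and 74: 145
Each symbol's bit-cost is frequency × depth; summing gives 219 bits (equivalently 74 + 145).

219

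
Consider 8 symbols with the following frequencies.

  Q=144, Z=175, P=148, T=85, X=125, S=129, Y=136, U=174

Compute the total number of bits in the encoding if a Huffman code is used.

Merge the two smallest weights repeatedly:
merge T(85) and X(125): 210
merge S(129) and Y(136): 265
merge Q(144) and P(148): 292
merge U(174) and Z(175): 349
merge 210 and 265: 475
merge 292 and 349: 641
merge 475 and 641: 1116
The encoded length is the sum of every internal node's weight: 210 + 265 + 292 + 349 + 475 + 641 + 1116 = 3348 bits.

3348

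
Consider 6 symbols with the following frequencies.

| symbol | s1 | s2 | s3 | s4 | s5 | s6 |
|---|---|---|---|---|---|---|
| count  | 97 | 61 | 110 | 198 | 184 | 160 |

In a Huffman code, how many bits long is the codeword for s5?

2

Repeatedly merge the two smallest:
merge s2(61) and s1(97): 158
merge s3(110) and 158: 268
merge s6(160) and s5(184): 344
merge s4(198) and 268: 466
merge 344 and 466: 810
The subtree containing s5 is merged 2 times, so code length = 2.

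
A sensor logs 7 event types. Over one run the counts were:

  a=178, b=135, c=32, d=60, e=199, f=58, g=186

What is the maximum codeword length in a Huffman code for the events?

5

Merge the two lowest-weight nodes at each step:
combine c(32), f(58) → 90
combine d(60), 90 → 150
combine b(135), 150 → 285
combine a(178), g(186) → 364
combine e(199), 285 → 484
combine 364, 484 → 848
Maximum depth reached is 5.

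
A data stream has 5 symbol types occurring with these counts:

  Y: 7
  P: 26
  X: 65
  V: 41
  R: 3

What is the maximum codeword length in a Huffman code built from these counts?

4

Merge the two lowest-weight nodes at each step:
merge R(3) and Y(7): 10
merge 10 and P(26): 36
merge 36 and V(41): 77
merge X(65) and 77: 142
The rarest symbols sit at the bottom; the longest codeword is 4 bits.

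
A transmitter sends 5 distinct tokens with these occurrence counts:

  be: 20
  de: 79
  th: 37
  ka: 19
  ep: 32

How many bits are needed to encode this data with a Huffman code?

403

Greedily combine the two least-frequent nodes:
ka(19) + be(20) → 39
ep(32) + th(37) → 69
39 + 69 → 108
de(79) + 108 → 187
Each symbol's bit-cost is frequency × depth; summing gives 403 bits (equivalently 39 + 69 + 108 + 187).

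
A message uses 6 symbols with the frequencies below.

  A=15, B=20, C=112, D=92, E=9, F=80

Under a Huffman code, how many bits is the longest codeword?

4

Merge the two lowest-weight nodes at each step:
combine E(9), A(15) → 24
combine B(20), 24 → 44
combine 44, F(80) → 124
combine D(92), C(112) → 204
combine 124, 204 → 328
The first pair merged (E, A) ends up deepest, at depth 4.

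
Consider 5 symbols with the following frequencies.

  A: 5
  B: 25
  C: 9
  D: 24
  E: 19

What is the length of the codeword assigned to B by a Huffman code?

2

Build the tree from the bottom:
A(5) + C(9) → 14
14 + E(19) → 33
D(24) + B(25) → 49
33 + 49 → 82
B sits 2 levels below the root, so its codeword is 2 bits.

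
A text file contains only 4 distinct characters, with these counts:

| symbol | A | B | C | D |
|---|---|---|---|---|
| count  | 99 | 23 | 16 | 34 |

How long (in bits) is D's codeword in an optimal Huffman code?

Build the tree from the bottom:
combine C(16), B(23) → 39
combine D(34), 39 → 73
combine 73, A(99) → 172
The subtree containing D is merged 2 times, so code length = 2.

2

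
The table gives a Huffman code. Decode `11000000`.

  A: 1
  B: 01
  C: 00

AACCC

Read left to right; each codeword is recognised as soon as it completes (prefix code):
  1→A | 1→A | 00→C | 00→C | 00→C
Decoded message: AACCC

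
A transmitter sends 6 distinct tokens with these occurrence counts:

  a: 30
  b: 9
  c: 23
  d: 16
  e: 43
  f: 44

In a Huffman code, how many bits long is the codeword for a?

Repeatedly merge the two smallest:
combine b(9), d(16) → 25
combine c(23), 25 → 48
combine a(30), e(43) → 73
combine f(44), 48 → 92
combine 73, 92 → 165
The subtree containing a is merged 2 times, so code length = 2.

2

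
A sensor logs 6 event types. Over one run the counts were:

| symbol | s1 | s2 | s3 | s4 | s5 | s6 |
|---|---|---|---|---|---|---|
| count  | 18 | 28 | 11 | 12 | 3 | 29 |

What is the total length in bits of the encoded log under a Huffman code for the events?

242

Merge the two smallest weights repeatedly:
s5(3) + s3(11) → 14
s4(12) + 14 → 26
s1(18) + 26 → 44
s2(28) + s6(29) → 57
44 + 57 → 101
The encoded length is the sum of every internal node's weight: 14 + 26 + 44 + 57 + 101 = 242 bits.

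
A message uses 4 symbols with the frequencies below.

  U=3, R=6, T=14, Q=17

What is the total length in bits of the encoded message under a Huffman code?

Greedily combine the two least-frequent nodes:
U(3) + R(6) → 9
9 + T(14) → 23
Q(17) + 23 → 40
Each symbol's bit-cost is frequency × depth; summing gives 72 bits (equivalently 9 + 23 + 40).

72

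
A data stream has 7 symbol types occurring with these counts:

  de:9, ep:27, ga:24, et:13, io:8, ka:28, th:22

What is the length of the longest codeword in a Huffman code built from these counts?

4

Merge the two lowest-weight nodes at each step:
combine io(8), de(9) → 17
combine et(13), 17 → 30
combine th(22), ga(24) → 46
combine ep(27), ka(28) → 55
combine 30, 46 → 76
combine 55, 76 → 131
The first pair merged (io, de) ends up deepest, at depth 4.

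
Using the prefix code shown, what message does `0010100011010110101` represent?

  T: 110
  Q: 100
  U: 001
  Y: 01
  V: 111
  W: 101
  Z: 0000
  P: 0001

Read left to right; each codeword is recognised as soon as it completes (prefix code):
  001→U | 01→Y | 0001→P | 101→W | 01→Y | 101→W | 01→Y
Decoded message: UYPWYWY

UYPWYWY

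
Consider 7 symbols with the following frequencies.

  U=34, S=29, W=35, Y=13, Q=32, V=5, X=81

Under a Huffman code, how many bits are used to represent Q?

Repeatedly merge the two smallest:
merge V(5) and Y(13): 18
merge 18 and S(29): 47
merge Q(32) and U(34): 66
merge W(35) and 47: 82
merge 66 and X(81): 147
merge 82 and 147: 229
Q sits 3 levels below the root, so its codeword is 3 bits.

3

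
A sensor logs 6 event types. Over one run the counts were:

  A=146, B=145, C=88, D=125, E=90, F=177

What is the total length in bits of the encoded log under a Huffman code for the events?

1990

Build the Huffman tree bottom-up:
combine C(88), E(90) → 178
combine D(125), B(145) → 270
combine A(146), F(177) → 323
combine 178, 270 → 448
combine 323, 448 → 771
The encoded length is the sum of every internal node's weight: 178 + 270 + 323 + 448 + 771 = 1990 bits.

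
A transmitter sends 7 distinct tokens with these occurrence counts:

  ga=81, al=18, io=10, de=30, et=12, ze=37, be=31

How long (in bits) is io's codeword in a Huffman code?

Huffman merges, smallest pair first:
io(10) + et(12) → 22
al(18) + 22 → 40
de(30) + be(31) → 61
ze(37) + 40 → 77
61 + 77 → 138
ga(81) + 138 → 219
The subtree containing io is merged 5 times, so code length = 5.

5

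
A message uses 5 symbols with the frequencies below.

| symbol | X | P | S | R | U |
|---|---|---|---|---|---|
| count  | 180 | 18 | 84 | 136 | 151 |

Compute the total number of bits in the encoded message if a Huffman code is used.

Build the Huffman tree bottom-up:
merge P(18) and S(84): 102
merge 102 and R(136): 238
merge U(151) and X(180): 331
merge 238 and 331: 569
Total encoded bits = sum of merged weights = 102 + 238 + 331 + 569 = 1240.

1240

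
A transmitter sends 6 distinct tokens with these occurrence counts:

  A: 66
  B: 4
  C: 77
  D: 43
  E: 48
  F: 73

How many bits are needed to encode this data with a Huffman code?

Merge the two smallest weights repeatedly:
merge B(4) and D(43): 47
merge 47 and E(48): 95
merge A(66) and F(73): 139
merge C(77) and 95: 172
merge 139 and 172: 311
Each symbol's bit-cost is frequency × depth; summing gives 764 bits (equivalently 47 + 95 + 139 + 172 + 311).

764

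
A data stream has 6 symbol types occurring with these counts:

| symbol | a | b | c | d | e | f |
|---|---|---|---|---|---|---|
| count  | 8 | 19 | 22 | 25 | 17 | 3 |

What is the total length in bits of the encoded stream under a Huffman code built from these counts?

Merge the two smallest weights repeatedly:
combine f(3), a(8) → 11
combine 11, e(17) → 28
combine b(19), c(22) → 41
combine d(25), 28 → 53
combine 41, 53 → 94
The encoded length is the sum of every internal node's weight: 11 + 28 + 41 + 53 + 94 = 227 bits.

227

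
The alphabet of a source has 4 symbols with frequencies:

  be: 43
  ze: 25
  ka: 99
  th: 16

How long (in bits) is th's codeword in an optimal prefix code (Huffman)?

3

Build the tree from the bottom:
combine th(16), ze(25) → 41
combine 41, be(43) → 84
combine 84, ka(99) → 183
The subtree containing th is merged 3 times, so code length = 3.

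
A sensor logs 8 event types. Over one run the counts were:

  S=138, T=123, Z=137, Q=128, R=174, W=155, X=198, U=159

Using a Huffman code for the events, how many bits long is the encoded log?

Build the Huffman tree bottom-up:
merge T(123) and Q(128): 251
merge Z(137) and S(138): 275
merge W(155) and U(159): 314
merge R(174) and X(198): 372
merge 251 and 275: 526
merge 314 and 372: 686
merge 526 and 686: 1212
Total encoded bits = sum of merged weights = 251 + 275 + 314 + 372 + 526 + 686 + 1212 = 3636.

3636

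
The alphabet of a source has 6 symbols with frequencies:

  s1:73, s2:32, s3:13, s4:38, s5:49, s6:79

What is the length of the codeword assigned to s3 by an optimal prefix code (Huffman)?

Huffman merges, smallest pair first:
combine s3(13), s2(32) → 45
combine s4(38), 45 → 83
combine s5(49), s1(73) → 122
combine s6(79), 83 → 162
combine 122, 162 → 284
s3's leaf is at depth 4, giving a 4-bit codeword.

4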